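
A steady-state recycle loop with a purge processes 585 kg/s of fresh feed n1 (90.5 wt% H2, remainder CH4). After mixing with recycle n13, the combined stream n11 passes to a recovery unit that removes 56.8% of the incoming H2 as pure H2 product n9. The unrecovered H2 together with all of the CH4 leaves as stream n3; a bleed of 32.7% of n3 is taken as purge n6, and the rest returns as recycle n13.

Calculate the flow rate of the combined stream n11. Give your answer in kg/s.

916.4 kg/s

CH4 enters only via n1 and leaves only via the purge: 585×0.095 = 0.327×(CH4 in n3), and the recovery unit passes all CH4, so CH4 in n11 = CH4 in n3 = 169.95 kg/s.
H2 in n11: m_A = 585×0.905 + (1−0.327)·(1−0.568)·m_A, so m_A = 529.43/0.7093 = 746.44 kg/s.
n11 = 746.44 + 169.95 = 916.4 kg/s.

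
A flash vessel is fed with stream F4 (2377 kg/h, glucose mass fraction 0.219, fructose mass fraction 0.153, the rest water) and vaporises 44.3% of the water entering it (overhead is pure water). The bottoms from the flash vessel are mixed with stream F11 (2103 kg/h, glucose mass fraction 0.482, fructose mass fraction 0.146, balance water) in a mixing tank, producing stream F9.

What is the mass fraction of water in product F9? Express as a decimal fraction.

0.423

Vapour removed = 0.443×0.628×2377 = 661.29 kg/h; concentrate = 1715.7 kg/h.
water reaching the mixer = 831.47 (from concentrate) + 2103×0.372 = 1613.8 kg/h.
Product flow = 1715.7 + 2103 = 3818.7 kg/h; water fraction = 0.423.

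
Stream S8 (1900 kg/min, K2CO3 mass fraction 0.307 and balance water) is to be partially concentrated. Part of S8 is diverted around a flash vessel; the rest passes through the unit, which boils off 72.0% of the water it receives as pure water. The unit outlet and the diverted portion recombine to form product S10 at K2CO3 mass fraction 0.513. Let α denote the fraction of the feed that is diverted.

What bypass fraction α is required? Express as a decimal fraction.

0.195

All 1900×0.307 = 583.3 kg/min of K2CO3 reaches S10, so S10 = 583.3/0.513 = 1137 kg/min and vapour = 762.96 kg/min.
The evaporator receives (1−α)·1900 of feed at 0.693 water and removes 0.720 of that water:
0.720×0.693×(1−α)×1900 = 762.96
(1−α) = 762.96/948.02 = 0.8048;  α = 0.1952.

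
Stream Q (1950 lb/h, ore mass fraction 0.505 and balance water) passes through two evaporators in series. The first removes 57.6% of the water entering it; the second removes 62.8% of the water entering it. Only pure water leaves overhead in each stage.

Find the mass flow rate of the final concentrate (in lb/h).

1137 lb/h

water in feed = 1950×0.495 = 965.25 lb/h.
After stage 1: water left = (1−0.576)×965.25 = 409.27; stream total = 1394 lb/h.
After stage 2: water left = (1−0.628)×409.27 = 152.25; final concentrate = 1137 lb/h.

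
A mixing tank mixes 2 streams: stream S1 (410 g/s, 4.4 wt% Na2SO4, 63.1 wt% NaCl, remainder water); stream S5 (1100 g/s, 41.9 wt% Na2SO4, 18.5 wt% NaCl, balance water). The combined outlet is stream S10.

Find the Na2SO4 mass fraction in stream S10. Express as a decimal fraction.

Total flow out = 410 + 1100 = 1510 g/s.
Na2SO4 in = 410×0.044 + 1100×0.419 = 478.94 g/s.
Na2SO4 mass fraction in S10 = 478.94/1510 = 0.3172.

0.3172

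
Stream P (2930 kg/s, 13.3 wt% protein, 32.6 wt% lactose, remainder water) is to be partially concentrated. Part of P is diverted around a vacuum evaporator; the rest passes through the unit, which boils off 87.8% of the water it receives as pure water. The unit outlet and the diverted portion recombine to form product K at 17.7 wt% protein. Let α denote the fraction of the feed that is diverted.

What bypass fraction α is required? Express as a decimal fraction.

All 2930×0.133 = 389.69 kg/s of protein reaches K, so K = 389.69/0.177 = 2201.6 kg/s and vapour = 728.36 kg/s.
The evaporator receives (1−α)·2930 of feed at 0.541 water and removes 0.878 of that water:
0.878×0.541×(1−α)×2930 = 728.36
(1−α) = 728.36/1391.7 = 0.5233;  α = 0.4767.

0.477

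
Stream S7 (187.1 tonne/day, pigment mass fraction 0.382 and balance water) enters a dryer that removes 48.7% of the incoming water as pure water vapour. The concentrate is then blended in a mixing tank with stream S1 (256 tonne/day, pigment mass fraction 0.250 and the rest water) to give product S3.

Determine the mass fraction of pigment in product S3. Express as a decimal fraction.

0.350

Vapour removed = 0.487×0.618×187.1 = 56.311 tonne/day; concentrate = 130.79 tonne/day.
pigment reaching the mixer = 71.472 (from concentrate) + 256×0.250 = 135.47 tonne/day.
Product flow = 130.79 + 256 = 386.79 tonne/day; pigment fraction = 0.350.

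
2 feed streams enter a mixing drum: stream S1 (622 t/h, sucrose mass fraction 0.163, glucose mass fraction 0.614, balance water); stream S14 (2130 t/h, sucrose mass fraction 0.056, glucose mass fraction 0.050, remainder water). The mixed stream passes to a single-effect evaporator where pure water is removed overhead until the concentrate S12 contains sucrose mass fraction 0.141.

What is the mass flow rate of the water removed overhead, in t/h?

sucrose entering = 622×0.163 + 2130×0.056 = 220.67 t/h.
All sucrose reports to S12, so S12 = 220.67/0.141 = 1565 t/h.
Total feed = 2752 t/h; overhead = 2752 − 1565 = 1187 t/h.

1187 t/h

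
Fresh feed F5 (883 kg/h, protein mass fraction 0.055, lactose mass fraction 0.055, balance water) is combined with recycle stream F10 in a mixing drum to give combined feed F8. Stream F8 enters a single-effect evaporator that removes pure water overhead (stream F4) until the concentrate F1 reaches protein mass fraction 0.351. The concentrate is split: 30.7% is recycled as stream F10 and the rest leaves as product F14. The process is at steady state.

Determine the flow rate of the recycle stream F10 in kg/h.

61.29 kg/h

Overall protein balance (none leaves overhead): protein in fresh feed = protein in product, i.e. 883×0.055 = (1−0.307)·F1·0.351.
F1 = 48.565/(0.351×0.693) = 199.66 kg/h.
Recycle F10 = 0.307×199.66 = 61.294 kg/h.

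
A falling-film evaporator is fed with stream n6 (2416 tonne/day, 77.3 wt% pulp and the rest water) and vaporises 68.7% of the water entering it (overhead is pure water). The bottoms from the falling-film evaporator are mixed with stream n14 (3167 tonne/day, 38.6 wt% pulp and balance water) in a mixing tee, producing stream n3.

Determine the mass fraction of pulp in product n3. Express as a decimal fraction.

Vapour removed = 0.687×0.227×2416 = 376.77 tonne/day; concentrate = 2039.2 tonne/day.
pulp reaching the mixer = 1867.6 (from concentrate) + 3167×0.386 = 3090 tonne/day.
Product flow = 2039.2 + 3167 = 5206.2 tonne/day; pulp fraction = 0.594.

0.594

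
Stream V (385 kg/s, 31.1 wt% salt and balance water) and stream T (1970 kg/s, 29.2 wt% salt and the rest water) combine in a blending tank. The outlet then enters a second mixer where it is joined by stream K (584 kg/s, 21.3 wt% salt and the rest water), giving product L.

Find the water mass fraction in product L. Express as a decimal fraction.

0.7212

Overall, product flow = 2939 kg/s.
water in = 385×0.689 + 1970×0.708 + 584×0.787 = 2119.6 kg/s.
water fraction in L = 0.7212.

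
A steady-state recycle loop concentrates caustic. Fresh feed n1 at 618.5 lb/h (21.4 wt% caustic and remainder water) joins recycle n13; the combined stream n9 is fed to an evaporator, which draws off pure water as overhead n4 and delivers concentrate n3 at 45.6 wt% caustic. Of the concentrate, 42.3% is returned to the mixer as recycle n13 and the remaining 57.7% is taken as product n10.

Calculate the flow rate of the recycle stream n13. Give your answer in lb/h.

Overall caustic balance (none leaves overhead): caustic in fresh feed = caustic in product, i.e. 618.5×0.214 = (1−0.423)·n3·0.456.
n3 = 132.36/(0.456×0.577) = 503.05 lb/h.
Recycle n13 = 0.423×503.05 = 212.79 lb/h.

212.8 lb/h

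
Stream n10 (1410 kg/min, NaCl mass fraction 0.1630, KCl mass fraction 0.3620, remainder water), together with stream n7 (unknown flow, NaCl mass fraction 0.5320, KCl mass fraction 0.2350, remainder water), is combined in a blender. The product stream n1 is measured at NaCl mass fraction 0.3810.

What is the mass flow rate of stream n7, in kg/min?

Let n7 be the unknown flow. Total out = 1410 + n7.
NaCl balance: 229.83 + 0.532·n7 = 0.381·(1410 + n7)
(0.532 − 0.381)·n7 = 0.381×1410 − 229.83 = 307.38
n7 = 307.38 / 0.151 = 2035.6 kg/min

2036 kg/min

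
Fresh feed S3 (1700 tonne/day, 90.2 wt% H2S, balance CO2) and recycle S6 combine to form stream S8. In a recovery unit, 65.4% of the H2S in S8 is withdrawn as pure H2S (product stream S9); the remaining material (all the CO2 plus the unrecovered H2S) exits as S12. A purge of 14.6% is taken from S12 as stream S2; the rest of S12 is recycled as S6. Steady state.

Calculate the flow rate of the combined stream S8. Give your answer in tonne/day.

3318 tonne/day

CO2 enters only via S3 and leaves only via the purge: 1700×0.098 = 0.146×(CO2 in S12), and the recovery unit passes all CO2, so CO2 in S8 = CO2 in S12 = 1141.1 tonne/day.
H2S in S8: m_A = 1700×0.902 + (1−0.146)·(1−0.654)·m_A, so m_A = 1533.4/0.7045 = 2176.5 tonne/day.
S8 = 2176.5 + 1141.1 = 3317.6 tonne/day.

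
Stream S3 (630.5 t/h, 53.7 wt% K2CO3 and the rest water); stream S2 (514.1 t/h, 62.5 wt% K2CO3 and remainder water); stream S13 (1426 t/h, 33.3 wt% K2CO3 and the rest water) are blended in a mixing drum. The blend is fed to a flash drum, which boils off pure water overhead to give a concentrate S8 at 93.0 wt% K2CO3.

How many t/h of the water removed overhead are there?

K2CO3 entering = 630.5×0.537 + 514.1×0.625 + 1426×0.333 = 1134.7 t/h.
All K2CO3 reports to S8, so S8 = 1134.7/0.930 = 1220.2 t/h.
Total feed = 2570.6 t/h; overhead = 2570.6 − 1220.2 = 1350.4 t/h.

1350 t/h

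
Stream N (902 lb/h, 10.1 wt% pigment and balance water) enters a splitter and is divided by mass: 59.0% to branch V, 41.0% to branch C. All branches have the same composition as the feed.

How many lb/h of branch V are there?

532.2 lb/h

Branch V flow = 0.590×902 = 532.18 lb/h.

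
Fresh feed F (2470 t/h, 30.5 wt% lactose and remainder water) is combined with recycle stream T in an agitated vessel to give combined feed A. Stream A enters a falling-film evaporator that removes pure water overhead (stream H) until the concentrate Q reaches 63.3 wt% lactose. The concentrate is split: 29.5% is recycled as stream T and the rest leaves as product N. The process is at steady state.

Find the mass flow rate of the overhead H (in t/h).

Overall lactose balance (none leaves overhead): lactose in fresh feed = lactose in product, i.e. 2470×0.305 = (1−0.295)·Q·0.633.
Q = 753.35/(0.633×0.705) = 1688.1 t/h.
Recycle T = 0.295×1688.1 = 498 t/h.
Combined feed A = 2470 + 498 = 2968 t/h.
Overhead H = A − Q = 2968 − 1688.1 = 1279.9 t/h.

1280 t/h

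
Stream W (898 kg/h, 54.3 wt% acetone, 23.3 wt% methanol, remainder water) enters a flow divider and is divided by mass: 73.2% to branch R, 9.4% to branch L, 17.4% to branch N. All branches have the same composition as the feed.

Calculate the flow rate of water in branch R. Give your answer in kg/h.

Branch R total = 0.732×898 = 657.34 kg/h.
water in R = 0.224×657.34 = 147.24 kg/h.

147.2 kg/h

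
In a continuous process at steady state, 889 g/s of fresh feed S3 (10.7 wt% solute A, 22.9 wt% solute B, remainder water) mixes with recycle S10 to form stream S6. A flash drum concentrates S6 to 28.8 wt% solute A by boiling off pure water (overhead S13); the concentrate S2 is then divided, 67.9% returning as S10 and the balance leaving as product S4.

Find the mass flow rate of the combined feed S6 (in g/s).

1588 g/s

Overall solute A balance (none leaves overhead): solute A in fresh feed = solute A in product, i.e. 889×0.107 = (1−0.679)·S2·0.288.
S2 = 95.123/(0.288×0.321) = 1028.9 g/s.
Recycle S10 = 0.679×1028.9 = 698.65 g/s.
Combined feed S6 = 889 + 698.65 = 1587.6 g/s.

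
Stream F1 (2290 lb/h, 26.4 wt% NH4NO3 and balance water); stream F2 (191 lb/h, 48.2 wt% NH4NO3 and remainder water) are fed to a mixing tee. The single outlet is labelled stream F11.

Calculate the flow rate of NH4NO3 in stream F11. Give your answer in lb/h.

696.6 lb/h

NH4NO3 out = NH4NO3 in = 2290×0.264 + 191×0.482 = 696.62 lb/h.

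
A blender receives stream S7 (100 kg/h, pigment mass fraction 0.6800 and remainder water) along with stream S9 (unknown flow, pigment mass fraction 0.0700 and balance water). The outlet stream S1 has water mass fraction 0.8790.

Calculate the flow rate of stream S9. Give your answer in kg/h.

Let S9 be the unknown flow. Total out = 100 + S9.
water balance: 32 + 0.930·S9 = 0.879·(100 + S9)
(0.930 − 0.879)·S9 = 0.879×100 − 32 = 55.9
S9 = 55.9 / 0.051 = 1096.1 kg/h

1096 kg/h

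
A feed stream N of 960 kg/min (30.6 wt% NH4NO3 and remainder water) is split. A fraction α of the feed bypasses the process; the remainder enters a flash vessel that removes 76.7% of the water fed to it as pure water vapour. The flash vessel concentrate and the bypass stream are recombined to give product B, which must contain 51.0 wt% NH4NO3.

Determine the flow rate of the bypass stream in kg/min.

238.6 kg/min

All 960×0.306 = 293.76 kg/min of NH4NO3 reaches B, so B = 293.76/0.510 = 576 kg/min and vapour = 384 kg/min.
The evaporator receives (1−α)·960 of feed at 0.694 water and removes 0.767 of that water:
0.767×0.694×(1−α)×960 = 384
(1−α) = 384/511.01 = 0.7515;  α = 0.2485.
Bypass flow = 0.2485×960 = 238.6 kg/min.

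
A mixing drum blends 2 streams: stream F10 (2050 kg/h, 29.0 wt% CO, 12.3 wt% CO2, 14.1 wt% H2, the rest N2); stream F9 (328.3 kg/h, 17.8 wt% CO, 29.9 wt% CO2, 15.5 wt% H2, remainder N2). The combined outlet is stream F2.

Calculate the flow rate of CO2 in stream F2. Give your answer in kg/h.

350.3 kg/h

CO2 out = CO2 in = 2050×0.123 + 328.3×0.299 = 350.31 kg/h.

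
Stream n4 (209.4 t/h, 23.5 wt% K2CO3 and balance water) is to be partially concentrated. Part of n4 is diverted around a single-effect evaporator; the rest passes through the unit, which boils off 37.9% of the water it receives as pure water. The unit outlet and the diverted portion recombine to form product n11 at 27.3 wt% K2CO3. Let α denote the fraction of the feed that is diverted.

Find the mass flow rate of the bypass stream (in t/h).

108.9 t/h

All 209.4×0.235 = 49.209 t/h of K2CO3 reaches n11, so n11 = 49.209/0.273 = 180.25 t/h and vapour = 29.147 t/h.
The evaporator receives (1−α)·209.4 of feed at 0.765 water and removes 0.379 of that water:
0.379×0.765×(1−α)×209.4 = 29.147
(1−α) = 29.147/60.712 = 0.4801;  α = 0.5199.
Bypass flow = 0.5199×209.4 = 108.87 t/h.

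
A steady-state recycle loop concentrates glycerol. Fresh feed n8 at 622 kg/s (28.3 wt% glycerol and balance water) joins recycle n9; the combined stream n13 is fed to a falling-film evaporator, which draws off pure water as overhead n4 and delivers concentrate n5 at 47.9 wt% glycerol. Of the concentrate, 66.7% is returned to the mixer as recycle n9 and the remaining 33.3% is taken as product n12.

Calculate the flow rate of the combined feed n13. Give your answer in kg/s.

Overall glycerol balance (none leaves overhead): glycerol in fresh feed = glycerol in product, i.e. 622×0.283 = (1−0.667)·n5·0.479.
n5 = 176.03/(0.479×0.333) = 1103.6 kg/s.
Recycle n9 = 0.667×1103.6 = 736.08 kg/s.
Combined feed n13 = 622 + 736.08 = 1358.1 kg/s.

1358 kg/s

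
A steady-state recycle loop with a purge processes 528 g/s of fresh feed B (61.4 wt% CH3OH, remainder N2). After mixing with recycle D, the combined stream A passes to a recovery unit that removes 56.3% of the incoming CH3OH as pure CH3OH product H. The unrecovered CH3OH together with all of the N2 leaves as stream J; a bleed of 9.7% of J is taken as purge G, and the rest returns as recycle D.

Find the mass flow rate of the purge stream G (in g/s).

226.5 g/s

N2 enters only via B and leaves only via the purge: 528×0.386 = 0.097×(N2 in J), and the recovery unit passes all N2, so N2 in A = N2 in J = 2101.1 g/s.
CH3OH in A: m_A = 528×0.614 + (1−0.097)·(1−0.563)·m_A, so m_A = 324.19/0.6054 = 535.51 g/s.
J = (1−0.563)×535.51 + 2101.1 = 2335.1 g/s.
Purge G = 0.097×2335.1 = 226.51 g/s.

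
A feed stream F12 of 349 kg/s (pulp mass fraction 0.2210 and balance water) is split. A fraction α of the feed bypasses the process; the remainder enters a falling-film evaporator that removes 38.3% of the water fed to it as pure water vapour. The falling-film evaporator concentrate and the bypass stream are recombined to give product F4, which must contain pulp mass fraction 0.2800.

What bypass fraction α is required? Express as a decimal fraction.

All 349×0.221 = 77.129 kg/s of pulp reaches F4, so F4 = 77.129/0.280 = 275.46 kg/s and vapour = 73.539 kg/s.
The evaporator receives (1−α)·349 of feed at 0.779 water and removes 0.383 of that water:
0.383×0.779×(1−α)×349 = 73.539
(1−α) = 73.539/104.13 = 0.7062;  α = 0.2938.

0.294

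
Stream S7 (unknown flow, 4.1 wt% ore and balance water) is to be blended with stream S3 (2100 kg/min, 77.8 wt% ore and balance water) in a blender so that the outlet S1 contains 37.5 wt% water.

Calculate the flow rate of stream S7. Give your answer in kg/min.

Let S7 be the unknown flow. Total out = 2100 + S7.
water balance: 466.2 + 0.959·S7 = 0.375·(2100 + S7)
(0.959 − 0.375)·S7 = 0.375×2100 − 466.2 = 321.3
S7 = 321.3 / 0.584 = 550.17 kg/min

550.2 kg/min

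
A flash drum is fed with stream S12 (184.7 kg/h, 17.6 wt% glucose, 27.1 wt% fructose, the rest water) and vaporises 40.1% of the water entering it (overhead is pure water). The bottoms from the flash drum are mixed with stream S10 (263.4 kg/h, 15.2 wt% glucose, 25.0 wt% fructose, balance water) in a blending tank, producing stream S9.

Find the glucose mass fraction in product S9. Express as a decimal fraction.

0.178

Vapour removed = 0.401×0.553×184.7 = 40.958 kg/h; concentrate = 143.74 kg/h.
glucose reaching the mixer = 32.507 (from concentrate) + 263.4×0.152 = 72.544 kg/h.
Product flow = 143.74 + 263.4 = 407.14 kg/h; glucose fraction = 0.178.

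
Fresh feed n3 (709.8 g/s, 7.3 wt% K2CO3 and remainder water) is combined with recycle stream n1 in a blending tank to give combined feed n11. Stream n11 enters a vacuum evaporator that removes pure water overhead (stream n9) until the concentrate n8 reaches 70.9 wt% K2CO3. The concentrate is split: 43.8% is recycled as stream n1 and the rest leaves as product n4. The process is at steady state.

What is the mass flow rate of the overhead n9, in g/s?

Overall K2CO3 balance (none leaves overhead): K2CO3 in fresh feed = K2CO3 in product, i.e. 709.8×0.073 = (1−0.438)·n8·0.709.
n8 = 51.815/(0.709×0.562) = 130.04 g/s.
Recycle n1 = 0.438×130.04 = 56.957 g/s.
Combined feed n11 = 709.8 + 56.957 = 766.76 g/s.
Overhead n9 = n11 − n8 = 766.76 − 130.04 = 636.72 g/s.

636.7 g/s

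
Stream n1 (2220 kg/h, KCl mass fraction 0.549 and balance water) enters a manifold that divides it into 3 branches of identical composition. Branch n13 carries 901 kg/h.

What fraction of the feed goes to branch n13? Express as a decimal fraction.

0.406

Fraction to n13 = 901/2220 = 0.4059.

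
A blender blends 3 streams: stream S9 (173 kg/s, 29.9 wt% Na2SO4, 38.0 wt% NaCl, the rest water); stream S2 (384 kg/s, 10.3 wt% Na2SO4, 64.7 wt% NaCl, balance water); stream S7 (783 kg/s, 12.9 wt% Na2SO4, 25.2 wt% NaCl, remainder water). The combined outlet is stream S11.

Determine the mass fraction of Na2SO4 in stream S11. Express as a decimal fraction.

0.1435

Total flow out = 173 + 384 + 783 = 1340 kg/s.
Na2SO4 in = 173×0.299 + 384×0.103 + 783×0.129 = 192.29 kg/s.
Na2SO4 mass fraction in S11 = 192.29/1340 = 0.1435.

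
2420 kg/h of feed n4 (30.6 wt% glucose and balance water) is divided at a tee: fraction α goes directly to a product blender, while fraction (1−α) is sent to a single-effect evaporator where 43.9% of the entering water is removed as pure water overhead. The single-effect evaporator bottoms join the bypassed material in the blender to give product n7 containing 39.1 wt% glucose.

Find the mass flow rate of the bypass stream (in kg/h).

693.2 kg/h

All 2420×0.306 = 740.52 kg/h of glucose reaches n7, so n7 = 740.52/0.391 = 1893.9 kg/h and vapour = 526.09 kg/h.
The evaporator receives (1−α)·2420 of feed at 0.694 water and removes 0.439 of that water:
0.439×0.694×(1−α)×2420 = 526.09
(1−α) = 526.09/737.29 = 0.7135;  α = 0.2865.
Bypass flow = 0.2865×2420 = 693.23 kg/h.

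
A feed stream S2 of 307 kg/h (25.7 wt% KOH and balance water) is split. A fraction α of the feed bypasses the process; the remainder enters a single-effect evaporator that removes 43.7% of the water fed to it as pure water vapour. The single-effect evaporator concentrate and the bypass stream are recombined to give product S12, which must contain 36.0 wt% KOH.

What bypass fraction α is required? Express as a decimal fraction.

0.119

All 307×0.257 = 78.899 kg/h of KOH reaches S12, so S12 = 78.899/0.360 = 219.16 kg/h and vapour = 87.836 kg/h.
The evaporator receives (1−α)·307 of feed at 0.743 water and removes 0.437 of that water:
0.437×0.743×(1−α)×307 = 87.836
(1−α) = 87.836/99.68 = 0.8812;  α = 0.1188.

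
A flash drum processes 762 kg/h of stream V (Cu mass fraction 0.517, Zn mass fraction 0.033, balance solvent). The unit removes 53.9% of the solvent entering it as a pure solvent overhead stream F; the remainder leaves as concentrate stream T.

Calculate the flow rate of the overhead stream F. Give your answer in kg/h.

184.8 kg/h

solvent entering = 762×0.450 = 342.9 kg/h; overhead removed = 0.539×342.9 = 184.82 kg/h.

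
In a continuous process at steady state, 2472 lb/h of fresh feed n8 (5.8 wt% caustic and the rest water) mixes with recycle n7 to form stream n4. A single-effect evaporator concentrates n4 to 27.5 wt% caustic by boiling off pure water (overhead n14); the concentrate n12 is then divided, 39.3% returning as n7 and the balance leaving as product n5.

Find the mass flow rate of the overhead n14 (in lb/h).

Overall caustic balance (none leaves overhead): caustic in fresh feed = caustic in product, i.e. 2472×0.058 = (1−0.393)·n12·0.275.
n12 = 143.38/(0.275×0.607) = 858.92 lb/h.
Recycle n7 = 0.393×858.92 = 337.56 lb/h.
Combined feed n4 = 2472 + 337.56 = 2809.6 lb/h.
Overhead n14 = n4 − n12 = 2809.6 − 858.92 = 1950.6 lb/h.

1951 lb/h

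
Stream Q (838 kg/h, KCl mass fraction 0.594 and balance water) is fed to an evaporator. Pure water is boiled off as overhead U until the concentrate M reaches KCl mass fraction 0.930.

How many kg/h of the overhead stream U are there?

KCl is conserved: 838×0.594 = 497.77 kg/h all reports to the concentrate.
Concentrate = 497.77/(target fraction) = 535.24 kg/h.
Overhead = 838 − 535.24 = 302.76 kg/h.

302.8 kg/h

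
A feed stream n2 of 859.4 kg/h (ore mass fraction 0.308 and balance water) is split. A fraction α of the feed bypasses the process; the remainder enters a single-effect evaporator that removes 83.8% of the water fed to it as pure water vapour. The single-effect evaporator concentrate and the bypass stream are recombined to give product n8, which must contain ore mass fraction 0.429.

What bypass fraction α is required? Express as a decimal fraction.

All 859.4×0.308 = 264.7 kg/h of ore reaches n8, so n8 = 264.7/0.429 = 617.01 kg/h and vapour = 242.39 kg/h.
The evaporator receives (1−α)·859.4 of feed at 0.692 water and removes 0.838 of that water:
0.838×0.692×(1−α)×859.4 = 242.39
(1−α) = 242.39/498.36 = 0.4864;  α = 0.5136.

0.514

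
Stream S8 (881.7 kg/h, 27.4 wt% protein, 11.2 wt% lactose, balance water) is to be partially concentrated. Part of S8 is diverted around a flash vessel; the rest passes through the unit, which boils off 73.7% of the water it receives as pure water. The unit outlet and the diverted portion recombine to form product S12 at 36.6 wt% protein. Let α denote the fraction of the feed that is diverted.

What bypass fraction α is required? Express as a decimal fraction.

All 881.7×0.274 = 241.59 kg/h of protein reaches S12, so S12 = 241.59/0.366 = 660.07 kg/h and vapour = 221.63 kg/h.
The evaporator receives (1−α)·881.7 of feed at 0.614 water and removes 0.737 of that water:
0.737×0.614×(1−α)×881.7 = 221.63
(1−α) = 221.63/398.99 = 0.5555;  α = 0.4445.

0.445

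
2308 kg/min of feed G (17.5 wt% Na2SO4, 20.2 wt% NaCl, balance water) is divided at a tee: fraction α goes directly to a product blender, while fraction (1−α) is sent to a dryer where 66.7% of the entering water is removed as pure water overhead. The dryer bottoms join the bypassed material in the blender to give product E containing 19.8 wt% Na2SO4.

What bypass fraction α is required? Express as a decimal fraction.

0.720

All 2308×0.175 = 403.9 kg/min of Na2SO4 reaches E, so E = 403.9/0.198 = 2039.9 kg/min and vapour = 268.1 kg/min.
The evaporator receives (1−α)·2308 of feed at 0.623 water and removes 0.667 of that water:
0.667×0.623×(1−α)×2308 = 268.1
(1−α) = 268.1/959.07 = 0.2795;  α = 0.7205.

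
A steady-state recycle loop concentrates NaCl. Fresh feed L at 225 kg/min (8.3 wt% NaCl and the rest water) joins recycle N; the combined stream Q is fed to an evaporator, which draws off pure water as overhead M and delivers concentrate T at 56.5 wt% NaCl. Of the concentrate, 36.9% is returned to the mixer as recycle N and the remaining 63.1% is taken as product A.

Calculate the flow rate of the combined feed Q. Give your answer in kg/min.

Overall NaCl balance (none leaves overhead): NaCl in fresh feed = NaCl in product, i.e. 225×0.083 = (1−0.369)·T·0.565.
T = 18.675/(0.565×0.631) = 52.382 kg/min.
Recycle N = 0.369×52.382 = 19.329 kg/min.
Combined feed Q = 225 + 19.329 = 244.33 kg/min.

244.3 kg/min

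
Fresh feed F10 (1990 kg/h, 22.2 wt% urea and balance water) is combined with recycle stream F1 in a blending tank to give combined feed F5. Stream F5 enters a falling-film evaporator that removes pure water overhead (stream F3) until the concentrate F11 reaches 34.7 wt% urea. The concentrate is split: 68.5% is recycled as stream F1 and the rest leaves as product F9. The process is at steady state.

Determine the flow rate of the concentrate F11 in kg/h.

4042 kg/h

Overall urea balance (none leaves overhead): urea in fresh feed = urea in product, i.e. 1990×0.222 = (1−0.685)·F11·0.347.
F11 = 441.78/(0.347×0.315) = 4041.7 kg/h.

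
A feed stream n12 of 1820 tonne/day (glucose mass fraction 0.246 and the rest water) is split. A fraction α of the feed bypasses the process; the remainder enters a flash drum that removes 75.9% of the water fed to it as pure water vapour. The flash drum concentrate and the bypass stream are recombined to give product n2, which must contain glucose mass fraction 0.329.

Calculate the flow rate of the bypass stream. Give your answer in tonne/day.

1018 tonne/day

All 1820×0.246 = 447.72 tonne/day of glucose reaches n2, so n2 = 447.72/0.329 = 1360.9 tonne/day and vapour = 459.15 tonne/day.
The evaporator receives (1−α)·1820 of feed at 0.754 water and removes 0.759 of that water:
0.759×0.754×(1−α)×1820 = 459.15
(1−α) = 459.15/1041.6 = 0.4408;  α = 0.5592.
Bypass flow = 0.5592×1820 = 1017.7 tonne/day.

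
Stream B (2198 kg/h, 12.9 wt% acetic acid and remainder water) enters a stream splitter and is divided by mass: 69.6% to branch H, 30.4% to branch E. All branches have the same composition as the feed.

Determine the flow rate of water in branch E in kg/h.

Branch E total = 0.304×2198 = 668.19 kg/h.
water in E = 0.871×668.19 = 582 kg/h.

582 kg/h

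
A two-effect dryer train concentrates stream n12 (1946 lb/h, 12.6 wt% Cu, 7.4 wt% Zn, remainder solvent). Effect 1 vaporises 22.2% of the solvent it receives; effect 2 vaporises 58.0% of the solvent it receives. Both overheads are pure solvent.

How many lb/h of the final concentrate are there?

897.9 lb/h

solvent in feed = 1946×0.800 = 1556.8 lb/h.
After stage 1: solvent left = (1−0.222)×1556.8 = 1211.2; stream total = 1600.4 lb/h.
After stage 2: solvent left = (1−0.580)×1211.2 = 508.7; final concentrate = 897.9 lb/h.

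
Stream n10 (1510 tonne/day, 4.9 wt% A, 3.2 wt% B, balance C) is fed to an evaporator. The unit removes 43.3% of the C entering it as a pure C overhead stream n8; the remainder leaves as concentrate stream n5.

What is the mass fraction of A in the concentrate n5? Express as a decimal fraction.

A is not removed: 1510×0.049 = 73.99 tonne/day of A enters n5.
C entering = 1510×0.919 = 1387.7 tonne/day; overhead removed = 0.433×1387.7 = 600.87 tonne/day.
Concentrate = 1510 − 600.87 = 909.13 tonne/day.
Mass fraction = 73.99/909.13 = 0.081.

0.081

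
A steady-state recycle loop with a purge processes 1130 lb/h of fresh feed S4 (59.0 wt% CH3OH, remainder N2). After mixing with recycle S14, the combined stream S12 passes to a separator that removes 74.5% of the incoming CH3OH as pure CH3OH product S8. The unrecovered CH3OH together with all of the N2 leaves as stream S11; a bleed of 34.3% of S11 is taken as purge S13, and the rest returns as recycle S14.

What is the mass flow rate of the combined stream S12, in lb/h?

N2 enters only via S4 and leaves only via the purge: 1130×0.410 = 0.343×(N2 in S11), and the separator passes all N2, so N2 in S12 = N2 in S11 = 1350.7 lb/h.
CH3OH in S12: m_A = 1130×0.590 + (1−0.343)·(1−0.745)·m_A, so m_A = 666.7/0.8325 = 800.87 lb/h.
S12 = 800.87 + 1350.7 = 2151.6 lb/h.

2152 lb/h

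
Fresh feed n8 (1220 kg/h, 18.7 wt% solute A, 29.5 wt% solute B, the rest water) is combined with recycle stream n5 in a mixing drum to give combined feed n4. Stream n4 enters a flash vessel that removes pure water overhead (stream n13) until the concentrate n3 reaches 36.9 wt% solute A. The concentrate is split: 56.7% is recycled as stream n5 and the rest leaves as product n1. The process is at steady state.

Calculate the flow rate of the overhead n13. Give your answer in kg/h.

Overall solute A balance (none leaves overhead): solute A in fresh feed = solute A in product, i.e. 1220×0.187 = (1−0.567)·n3·0.369.
n3 = 228.14/(0.369×0.433) = 1427.9 kg/h.
Recycle n5 = 0.567×1427.9 = 809.6 kg/h.
Combined feed n4 = 1220 + 809.6 = 2029.6 kg/h.
Overhead n13 = n4 − n3 = 2029.6 − 1427.9 = 601.73 kg/h.

601.7 kg/h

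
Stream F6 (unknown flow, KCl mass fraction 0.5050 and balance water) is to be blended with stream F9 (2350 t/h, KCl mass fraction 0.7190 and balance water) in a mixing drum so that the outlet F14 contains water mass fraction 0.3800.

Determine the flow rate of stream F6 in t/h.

2023 t/h

Let F6 be the unknown flow. Total out = 2350 + F6.
water balance: 660.35 + 0.495·F6 = 0.380·(2350 + F6)
(0.495 − 0.380)·F6 = 0.380×2350 − 660.35 = 232.65
F6 = 232.65 / 0.115 = 2023 t/h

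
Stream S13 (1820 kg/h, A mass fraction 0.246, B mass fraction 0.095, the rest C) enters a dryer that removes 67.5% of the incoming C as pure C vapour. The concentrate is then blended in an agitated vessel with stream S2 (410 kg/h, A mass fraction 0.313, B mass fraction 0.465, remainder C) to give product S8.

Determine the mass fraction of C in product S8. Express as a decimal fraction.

0.339

Vapour removed = 0.675×0.659×1820 = 809.58 kg/h; concentrate = 1010.4 kg/h.
C reaching the mixer = 389.8 (from concentrate) + 410×0.222 = 480.82 kg/h.
Product flow = 1010.4 + 410 = 1420.4 kg/h; C fraction = 0.339.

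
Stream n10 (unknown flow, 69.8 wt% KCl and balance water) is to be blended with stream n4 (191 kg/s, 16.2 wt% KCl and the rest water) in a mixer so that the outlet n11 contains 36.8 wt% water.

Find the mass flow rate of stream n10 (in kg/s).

1360 kg/s

Let n10 be the unknown flow. Total out = 191 + n10.
water balance: 160.06 + 0.302·n10 = 0.368·(191 + n10)
(0.302 − 0.368)·n10 = 0.368×191 − 160.06 = -89.77
n10 = -89.77 / -0.066 = 1360.2 kg/s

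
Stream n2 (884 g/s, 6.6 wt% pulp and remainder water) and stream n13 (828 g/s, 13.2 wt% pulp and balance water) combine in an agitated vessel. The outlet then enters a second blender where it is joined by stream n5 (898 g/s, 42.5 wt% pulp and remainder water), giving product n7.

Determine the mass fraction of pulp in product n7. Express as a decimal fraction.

0.2105

Overall, product flow = 2610 g/s.
pulp in = 884×0.066 + 828×0.132 + 898×0.425 = 549.29 g/s.
pulp fraction in n7 = 0.2105.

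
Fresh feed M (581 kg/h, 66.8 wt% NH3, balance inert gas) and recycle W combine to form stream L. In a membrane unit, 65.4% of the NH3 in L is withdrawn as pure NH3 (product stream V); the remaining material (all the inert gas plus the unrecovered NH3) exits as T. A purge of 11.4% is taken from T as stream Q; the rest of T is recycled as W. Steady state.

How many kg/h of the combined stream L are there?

inert gas enters only via M and leaves only via the purge: 581×0.332 = 0.114×(inert gas in T), and the membrane unit passes all inert gas, so inert gas in L = inert gas in T = 1692 kg/h.
NH3 in L: m_A = 581×0.668 + (1−0.114)·(1−0.654)·m_A, so m_A = 388.11/0.6934 = 559.68 kg/h.
L = 559.68 + 1692 = 2251.7 kg/h.

2252 kg/h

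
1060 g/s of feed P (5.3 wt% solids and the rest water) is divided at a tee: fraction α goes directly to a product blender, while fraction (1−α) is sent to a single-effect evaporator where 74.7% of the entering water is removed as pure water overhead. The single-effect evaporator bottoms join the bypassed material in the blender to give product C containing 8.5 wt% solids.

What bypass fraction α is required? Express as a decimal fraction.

All 1060×0.053 = 56.18 g/s of solids reaches C, so C = 56.18/0.085 = 660.94 g/s and vapour = 399.06 g/s.
The evaporator receives (1−α)·1060 of feed at 0.947 water and removes 0.747 of that water:
0.747×0.947×(1−α)×1060 = 399.06
(1−α) = 399.06/749.85 = 0.5322;  α = 0.4678.

0.468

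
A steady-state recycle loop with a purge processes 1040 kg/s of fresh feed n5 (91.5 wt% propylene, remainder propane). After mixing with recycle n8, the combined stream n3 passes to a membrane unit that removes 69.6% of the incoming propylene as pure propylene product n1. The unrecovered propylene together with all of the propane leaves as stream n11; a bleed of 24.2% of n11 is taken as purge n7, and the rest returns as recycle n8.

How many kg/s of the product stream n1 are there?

propylene in n3: m_A = 1040×0.915 + (1−0.242)·(1−0.696)·m_A, so m_A = 951.6/0.7696 = 1236.5 kg/s.
Product n1 = 0.696×1236.5 = 860.63 kg/s.

860.6 kg/s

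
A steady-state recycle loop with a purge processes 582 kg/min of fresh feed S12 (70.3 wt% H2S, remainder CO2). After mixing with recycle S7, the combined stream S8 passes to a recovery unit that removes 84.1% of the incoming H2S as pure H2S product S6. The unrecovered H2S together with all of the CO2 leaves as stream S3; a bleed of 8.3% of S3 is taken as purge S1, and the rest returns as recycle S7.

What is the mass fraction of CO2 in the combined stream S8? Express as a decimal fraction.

CO2 enters only via S12 and leaves only via the purge: 582×0.297 = 0.083×(CO2 in S3), and the recovery unit passes all CO2, so CO2 in S8 = CO2 in S3 = 2082.6 kg/min.
H2S in S8: m_A = 582×0.703 + (1−0.083)·(1−0.841)·m_A, so m_A = 409.15/0.8542 = 478.98 kg/min.
S8 = 478.98 + 2082.6 = 2561.6 kg/min.
CO2 fraction in S8 = 2082.6/2561.6 = 0.8130.

0.8130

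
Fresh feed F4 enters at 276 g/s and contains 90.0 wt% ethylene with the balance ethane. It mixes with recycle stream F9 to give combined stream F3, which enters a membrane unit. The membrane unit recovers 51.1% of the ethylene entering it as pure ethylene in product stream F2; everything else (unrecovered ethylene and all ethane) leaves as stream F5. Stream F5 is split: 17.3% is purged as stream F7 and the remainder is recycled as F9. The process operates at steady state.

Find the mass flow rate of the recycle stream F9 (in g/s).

300.6 g/s

ethane enters only via F4 and leaves only via the purge: 276×0.100 = 0.173×(ethane in F5), and the membrane unit passes all ethane, so ethane in F3 = ethane in F5 = 159.54 g/s.
ethylene in F3: m_A = 276×0.900 + (1−0.173)·(1−0.511)·m_A, so m_A = 248.4/0.5956 = 417.06 g/s.
F5 = (1−0.511)×417.06 + 159.54 = 363.48 g/s.
Recycle F9 = (1−0.173)×363.48 = 300.6 g/s.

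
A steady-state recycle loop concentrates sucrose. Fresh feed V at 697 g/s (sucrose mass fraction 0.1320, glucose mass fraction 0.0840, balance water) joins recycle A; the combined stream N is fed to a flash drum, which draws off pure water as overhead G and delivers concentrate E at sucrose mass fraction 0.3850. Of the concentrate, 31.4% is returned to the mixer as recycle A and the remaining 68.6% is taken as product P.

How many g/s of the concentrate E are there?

Overall sucrose balance (none leaves overhead): sucrose in fresh feed = sucrose in product, i.e. 697×0.132 = (1−0.314)·E·0.385.
E = 92.004/(0.385×0.686) = 348.35 g/s.

348.4 g/s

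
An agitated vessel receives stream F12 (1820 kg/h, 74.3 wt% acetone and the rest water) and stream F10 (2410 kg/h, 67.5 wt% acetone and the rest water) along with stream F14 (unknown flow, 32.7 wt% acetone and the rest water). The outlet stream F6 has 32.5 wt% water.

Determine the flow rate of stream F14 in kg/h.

355.6 kg/h

Let F14 be the unknown flow. Total out = 4230 + F14.
water balance: 1251 + 0.673·F14 = 0.325·(4230 + F14)
(0.673 − 0.325)·F14 = 0.325×4230 − 1251 = 123.76
F14 = 123.76 / 0.348 = 355.63 kg/h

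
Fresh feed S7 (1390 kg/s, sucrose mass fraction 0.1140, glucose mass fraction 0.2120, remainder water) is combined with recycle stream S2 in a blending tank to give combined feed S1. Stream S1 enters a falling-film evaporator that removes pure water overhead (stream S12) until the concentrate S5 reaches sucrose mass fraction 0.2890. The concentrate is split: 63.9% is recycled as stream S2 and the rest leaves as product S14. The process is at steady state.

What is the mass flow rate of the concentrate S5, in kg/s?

1519 kg/s

Overall sucrose balance (none leaves overhead): sucrose in fresh feed = sucrose in product, i.e. 1390×0.114 = (1−0.639)·S5·0.289.
S5 = 158.46/(0.289×0.361) = 1518.8 kg/s.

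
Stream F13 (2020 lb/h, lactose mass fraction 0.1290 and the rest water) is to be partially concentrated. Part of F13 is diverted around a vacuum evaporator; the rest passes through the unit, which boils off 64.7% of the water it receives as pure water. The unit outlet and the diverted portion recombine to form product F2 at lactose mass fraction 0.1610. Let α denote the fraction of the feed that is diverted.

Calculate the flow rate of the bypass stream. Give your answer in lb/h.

All 2020×0.129 = 260.58 lb/h of lactose reaches F2, so F2 = 260.58/0.161 = 1618.5 lb/h and vapour = 401.49 lb/h.
The evaporator receives (1−α)·2020 of feed at 0.871 water and removes 0.647 of that water:
0.647×0.871×(1−α)×2020 = 401.49
(1−α) = 401.49/1138.3 = 0.3527;  α = 0.6473.
Bypass flow = 0.6473×2020 = 1307.6 lb/h.

1308 lb/h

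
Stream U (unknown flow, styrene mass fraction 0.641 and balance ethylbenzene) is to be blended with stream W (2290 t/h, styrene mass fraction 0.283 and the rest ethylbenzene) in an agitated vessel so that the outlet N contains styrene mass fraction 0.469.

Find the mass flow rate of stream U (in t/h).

Let U be the unknown flow. Total out = 2290 + U.
styrene balance: 648.07 + 0.641·U = 0.469·(2290 + U)
(0.641 − 0.469)·U = 0.469×2290 − 648.07 = 425.94
U = 425.94 / 0.172 = 2476.4 t/h

2476 t/h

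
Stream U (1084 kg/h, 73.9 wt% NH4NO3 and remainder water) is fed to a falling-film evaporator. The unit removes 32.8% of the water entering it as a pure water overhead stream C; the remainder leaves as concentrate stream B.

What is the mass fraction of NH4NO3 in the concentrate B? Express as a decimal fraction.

0.8082

NH4NO3 is not removed: 1084×0.739 = 801.08 kg/h of NH4NO3 enters B.
water entering = 1084×0.261 = 282.92 kg/h; overhead removed = 0.328×282.92 = 92.799 kg/h.
Concentrate = 1084 − 92.799 = 991.2 kg/h.
Mass fraction = 801.08/991.2 = 0.8082.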